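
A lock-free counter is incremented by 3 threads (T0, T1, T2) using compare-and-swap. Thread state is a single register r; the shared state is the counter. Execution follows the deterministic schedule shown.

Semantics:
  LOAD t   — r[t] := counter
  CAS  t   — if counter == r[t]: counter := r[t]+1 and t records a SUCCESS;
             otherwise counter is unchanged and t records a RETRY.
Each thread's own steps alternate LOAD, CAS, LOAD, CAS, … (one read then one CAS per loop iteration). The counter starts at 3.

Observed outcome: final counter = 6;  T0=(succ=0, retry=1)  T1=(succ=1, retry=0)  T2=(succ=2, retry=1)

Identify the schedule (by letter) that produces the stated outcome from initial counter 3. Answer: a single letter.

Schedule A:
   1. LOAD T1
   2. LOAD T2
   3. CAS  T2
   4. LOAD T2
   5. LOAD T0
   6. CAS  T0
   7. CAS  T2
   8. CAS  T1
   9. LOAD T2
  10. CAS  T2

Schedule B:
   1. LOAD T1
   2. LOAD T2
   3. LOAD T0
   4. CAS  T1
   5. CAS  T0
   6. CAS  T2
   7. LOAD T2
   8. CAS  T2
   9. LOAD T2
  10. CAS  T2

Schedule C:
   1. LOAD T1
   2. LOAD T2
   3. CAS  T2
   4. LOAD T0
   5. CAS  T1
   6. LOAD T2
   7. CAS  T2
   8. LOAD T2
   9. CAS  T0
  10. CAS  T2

Run B:
T1 LOAD — after: cnt=3, r=3 — load
T2 LOAD — after: cnt=3, r=3 — load
T0 LOAD — after: cnt=3, r=3 — load
T1 CAS — after: cnt=4, r=3 — ok
T0 CAS — after: cnt=4, r=3 — retry
T2 CAS — after: cnt=4, r=3 — retry
T2 LOAD — after: cnt=4, r=4 — load
T2 CAS — after: cnt=5, r=4 — ok
T2 LOAD — after: cnt=5, r=5 — load
T2 CAS — after: cnt=6, r=5 — ok

B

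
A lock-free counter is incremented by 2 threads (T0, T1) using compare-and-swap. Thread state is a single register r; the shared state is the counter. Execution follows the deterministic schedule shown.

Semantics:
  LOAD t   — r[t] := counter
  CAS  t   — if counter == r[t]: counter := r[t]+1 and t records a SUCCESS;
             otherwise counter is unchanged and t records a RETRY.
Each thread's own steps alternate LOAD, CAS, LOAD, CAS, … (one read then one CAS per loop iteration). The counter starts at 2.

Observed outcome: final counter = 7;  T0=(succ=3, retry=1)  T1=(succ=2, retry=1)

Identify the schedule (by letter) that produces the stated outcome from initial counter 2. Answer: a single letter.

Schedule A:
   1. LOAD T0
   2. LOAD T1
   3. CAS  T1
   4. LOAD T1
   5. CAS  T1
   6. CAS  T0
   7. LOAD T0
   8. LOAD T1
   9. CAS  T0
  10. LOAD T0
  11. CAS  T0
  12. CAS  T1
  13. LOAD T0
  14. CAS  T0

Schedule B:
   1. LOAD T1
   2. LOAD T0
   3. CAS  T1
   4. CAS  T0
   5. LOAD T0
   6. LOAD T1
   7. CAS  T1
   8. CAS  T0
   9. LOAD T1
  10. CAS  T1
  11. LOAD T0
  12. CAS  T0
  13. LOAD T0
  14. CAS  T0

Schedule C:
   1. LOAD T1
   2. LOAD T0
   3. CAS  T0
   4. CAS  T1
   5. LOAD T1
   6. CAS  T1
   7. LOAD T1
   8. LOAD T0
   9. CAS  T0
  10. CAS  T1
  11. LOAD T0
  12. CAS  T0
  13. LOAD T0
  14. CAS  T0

Run A:
#1 T0 reads 2
#2 T1 reads 2
#3 T1 CAS(2→3) writes; counter now 3
#4 T1 reads 3
#5 T1 CAS(3→4) writes; counter now 4
#6 T0 CAS(2→3) fails; counter now 4
#7 T0 reads 4
#8 T1 reads 4
#9 T0 CAS(4→5) writes; counter now 5
#10 T0 reads 5
#11 T0 CAS(5→6) writes; counter now 6
#12 T1 CAS(4→5) fails; counter now 6
#13 T0 reads 6
#14 T0 CAS(6→7) writes; counter now 7

A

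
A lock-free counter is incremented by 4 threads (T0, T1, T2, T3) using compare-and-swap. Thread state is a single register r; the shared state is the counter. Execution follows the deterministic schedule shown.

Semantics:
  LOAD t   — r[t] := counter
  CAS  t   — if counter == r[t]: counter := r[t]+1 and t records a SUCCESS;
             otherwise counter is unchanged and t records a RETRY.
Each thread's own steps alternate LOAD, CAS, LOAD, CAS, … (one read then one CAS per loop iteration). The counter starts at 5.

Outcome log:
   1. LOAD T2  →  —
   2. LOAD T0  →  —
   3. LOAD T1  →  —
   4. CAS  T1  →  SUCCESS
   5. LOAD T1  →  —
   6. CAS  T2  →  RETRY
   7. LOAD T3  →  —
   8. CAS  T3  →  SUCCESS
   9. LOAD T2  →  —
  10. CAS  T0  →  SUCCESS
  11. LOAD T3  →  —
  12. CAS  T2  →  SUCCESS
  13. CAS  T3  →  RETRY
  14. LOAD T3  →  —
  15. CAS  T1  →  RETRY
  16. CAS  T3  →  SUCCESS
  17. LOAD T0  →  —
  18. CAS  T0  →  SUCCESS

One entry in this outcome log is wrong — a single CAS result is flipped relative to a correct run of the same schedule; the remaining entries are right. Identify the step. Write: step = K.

Reference trace:
step 1: T2 LOAD ⇒ load; ctr=5 reg=5
step 2: T0 LOAD ⇒ load; ctr=5 reg=5
step 3: T1 LOAD ⇒ load; ctr=5 reg=5
step 4: T1 CAS ⇒ ok; ctr=6 reg=5
step 5: T1 LOAD ⇒ load; ctr=6 reg=6
step 6: T2 CAS ⇒ retry; ctr=6 reg=5
step 7: T3 LOAD ⇒ load; ctr=6 reg=6
step 8: T3 CAS ⇒ ok; ctr=7 reg=6
step 9: T2 LOAD ⇒ load; ctr=7 reg=7
step 10: T0 CAS ⇒ retry; ctr=7 reg=5
step 11: T3 LOAD ⇒ load; ctr=7 reg=7
step 12: T2 CAS ⇒ ok; ctr=8 reg=7
step 13: T3 CAS ⇒ retry; ctr=8 reg=7
step 14: T3 LOAD ⇒ load; ctr=8 reg=8
step 15: T1 CAS ⇒ retry; ctr=8 reg=6
step 16: T3 CAS ⇒ ok; ctr=9 reg=8
step 17: T0 LOAD ⇒ load; ctr=9 reg=9
step 18: T0 CAS ⇒ ok; ctr=10 reg=9
Log disagrees first at step 10.

step = 10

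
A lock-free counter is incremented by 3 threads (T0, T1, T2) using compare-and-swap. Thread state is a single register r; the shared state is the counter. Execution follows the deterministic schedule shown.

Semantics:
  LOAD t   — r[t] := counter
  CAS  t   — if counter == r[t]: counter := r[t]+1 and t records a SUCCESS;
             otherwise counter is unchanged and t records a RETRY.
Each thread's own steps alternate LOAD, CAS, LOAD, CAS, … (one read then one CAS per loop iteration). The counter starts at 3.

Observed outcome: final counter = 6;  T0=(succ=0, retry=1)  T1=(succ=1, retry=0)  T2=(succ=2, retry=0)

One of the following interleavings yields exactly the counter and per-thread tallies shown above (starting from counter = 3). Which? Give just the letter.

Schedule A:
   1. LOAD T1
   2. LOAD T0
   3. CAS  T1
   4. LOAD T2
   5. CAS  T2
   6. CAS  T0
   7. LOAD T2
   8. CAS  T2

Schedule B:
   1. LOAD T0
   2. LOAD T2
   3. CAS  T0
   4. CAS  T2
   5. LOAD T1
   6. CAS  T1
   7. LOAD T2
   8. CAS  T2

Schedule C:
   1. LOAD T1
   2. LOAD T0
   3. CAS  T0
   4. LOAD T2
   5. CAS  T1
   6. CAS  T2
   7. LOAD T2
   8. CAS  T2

A

Tracing schedule A:
[1] T1.load  rd  (counter 3, T1.r 3)
[2] T0.load  rd  (counter 3, T0.r 3)
[3] T1.cas  hit  (counter 4, T1.r 3)
[4] T2.load  rd  (counter 4, T2.r 4)
[5] T2.cas  hit  (counter 5, T2.r 4)
[6] T0.cas  miss  (counter 5, T0.r 3)
[7] T2.load  rd  (counter 5, T2.r 5)
[8] T2.cas  hit  (counter 6, T2.r 5)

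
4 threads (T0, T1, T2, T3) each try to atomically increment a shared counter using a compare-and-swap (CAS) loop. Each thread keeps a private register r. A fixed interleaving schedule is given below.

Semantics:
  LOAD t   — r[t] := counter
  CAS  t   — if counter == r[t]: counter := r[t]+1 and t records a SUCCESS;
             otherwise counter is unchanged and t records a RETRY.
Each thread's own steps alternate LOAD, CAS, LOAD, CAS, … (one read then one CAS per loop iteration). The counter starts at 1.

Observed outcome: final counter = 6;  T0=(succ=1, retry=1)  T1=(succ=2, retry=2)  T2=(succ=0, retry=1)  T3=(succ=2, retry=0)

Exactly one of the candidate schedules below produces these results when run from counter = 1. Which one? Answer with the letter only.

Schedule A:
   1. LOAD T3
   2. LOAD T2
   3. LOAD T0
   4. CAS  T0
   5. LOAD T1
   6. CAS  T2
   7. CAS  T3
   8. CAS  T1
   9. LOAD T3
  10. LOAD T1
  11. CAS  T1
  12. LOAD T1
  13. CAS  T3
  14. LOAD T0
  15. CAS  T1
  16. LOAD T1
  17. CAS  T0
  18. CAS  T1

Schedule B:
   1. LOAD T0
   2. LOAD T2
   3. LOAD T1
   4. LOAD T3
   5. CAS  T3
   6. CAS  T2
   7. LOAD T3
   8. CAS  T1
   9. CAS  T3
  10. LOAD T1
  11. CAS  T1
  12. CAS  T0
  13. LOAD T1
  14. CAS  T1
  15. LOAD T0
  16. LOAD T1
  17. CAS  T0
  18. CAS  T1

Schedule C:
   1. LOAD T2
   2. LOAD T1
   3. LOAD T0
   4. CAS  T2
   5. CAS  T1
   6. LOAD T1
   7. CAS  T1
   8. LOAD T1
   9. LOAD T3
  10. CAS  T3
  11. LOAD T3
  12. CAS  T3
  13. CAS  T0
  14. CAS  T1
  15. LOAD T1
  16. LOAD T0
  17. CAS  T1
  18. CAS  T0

B

Tracing schedule B:
[1] T0.load  rd  (counter 1, T0.r 1)
[2] T2.load  rd  (counter 1, T2.r 1)
[3] T1.load  rd  (counter 1, T1.r 1)
[4] T3.load  rd  (counter 1, T3.r 1)
[5] T3.cas  hit  (counter 2, T3.r 1)
[6] T2.cas  miss  (counter 2, T2.r 1)
[7] T3.load  rd  (counter 2, T3.r 2)
[8] T1.cas  miss  (counter 2, T1.r 1)
[9] T3.cas  hit  (counter 3, T3.r 2)
[10] T1.load  rd  (counter 3, T1.r 3)
[11] T1.cas  hit  (counter 4, T1.r 3)
[12] T0.cas  miss  (counter 4, T0.r 1)
[13] T1.load  rd  (counter 4, T1.r 4)
[14] T1.cas  hit  (counter 5, T1.r 4)
[15] T0.load  rd  (counter 5, T0.r 5)
[16] T1.load  rd  (counter 5, T1.r 5)
[17] T0.cas  hit  (counter 6, T0.r 5)
[18] T1.cas  miss  (counter 6, T1.r 5)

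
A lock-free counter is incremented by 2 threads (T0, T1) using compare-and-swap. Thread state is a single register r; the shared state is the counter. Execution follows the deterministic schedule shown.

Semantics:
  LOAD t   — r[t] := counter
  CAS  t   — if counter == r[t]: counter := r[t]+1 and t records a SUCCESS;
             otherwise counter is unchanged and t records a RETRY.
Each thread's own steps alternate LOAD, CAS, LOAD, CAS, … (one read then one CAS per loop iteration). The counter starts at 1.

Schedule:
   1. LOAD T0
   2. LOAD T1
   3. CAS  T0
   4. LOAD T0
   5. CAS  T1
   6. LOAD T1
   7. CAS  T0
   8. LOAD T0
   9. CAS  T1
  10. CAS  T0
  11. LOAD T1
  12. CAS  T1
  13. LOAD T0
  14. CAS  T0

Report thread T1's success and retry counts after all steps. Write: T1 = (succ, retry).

#1 T0 reads 1
#2 T1 reads 1
#3 T0 CAS(1→2) writes; counter now 2
#4 T0 reads 2
#5 T1 CAS(1→2) fails; counter now 2
#6 T1 reads 2
#7 T0 CAS(2→3) writes; counter now 3
#8 T0 reads 3
#9 T1 CAS(2→3) fails; counter now 3
#10 T0 CAS(3→4) writes; counter now 4
#11 T1 reads 4
#12 T1 CAS(4→5) writes; counter now 5
#13 T0 reads 5
#14 T0 CAS(5→6) writes; counter now 6

T1 = (1, 2)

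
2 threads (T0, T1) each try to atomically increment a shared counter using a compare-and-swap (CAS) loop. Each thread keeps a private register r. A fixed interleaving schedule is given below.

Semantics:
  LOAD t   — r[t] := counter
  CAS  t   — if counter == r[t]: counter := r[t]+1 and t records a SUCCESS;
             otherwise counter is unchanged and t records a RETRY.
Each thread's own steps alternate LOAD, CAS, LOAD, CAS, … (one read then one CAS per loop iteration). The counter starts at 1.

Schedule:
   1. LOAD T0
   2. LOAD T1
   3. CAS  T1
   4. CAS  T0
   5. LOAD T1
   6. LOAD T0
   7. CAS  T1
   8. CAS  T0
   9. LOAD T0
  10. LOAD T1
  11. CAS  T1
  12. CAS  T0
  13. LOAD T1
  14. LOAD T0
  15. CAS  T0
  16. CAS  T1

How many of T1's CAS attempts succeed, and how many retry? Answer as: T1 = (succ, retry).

T1 = (3, 1)

   1) LOAD T0:  M=1  r_T0=1
   2) LOAD T1:  M=1  r_T1=1
   3) CAS  T1:  M=2  r_T1=1 ✓
   4) CAS  T0:  M=2  r_T0=1 ✗
   5) LOAD T1:  M=2  r_T1=2
   6) LOAD T0:  M=2  r_T0=2
   7) CAS  T1:  M=3  r_T1=2 ✓
   8) CAS  T0:  M=3  r_T0=2 ✗
   9) LOAD T0:  M=3  r_T0=3
  10) LOAD T1:  M=3  r_T1=3
  11) CAS  T1:  M=4  r_T1=3 ✓
  12) CAS  T0:  M=4  r_T0=3 ✗
  13) LOAD T1:  M=4  r_T1=4
  14) LOAD T0:  M=4  r_T0=4
  15) CAS  T0:  M=5  r_T0=4 ✓
  16) CAS  T1:  M=5  r_T1=4 ✗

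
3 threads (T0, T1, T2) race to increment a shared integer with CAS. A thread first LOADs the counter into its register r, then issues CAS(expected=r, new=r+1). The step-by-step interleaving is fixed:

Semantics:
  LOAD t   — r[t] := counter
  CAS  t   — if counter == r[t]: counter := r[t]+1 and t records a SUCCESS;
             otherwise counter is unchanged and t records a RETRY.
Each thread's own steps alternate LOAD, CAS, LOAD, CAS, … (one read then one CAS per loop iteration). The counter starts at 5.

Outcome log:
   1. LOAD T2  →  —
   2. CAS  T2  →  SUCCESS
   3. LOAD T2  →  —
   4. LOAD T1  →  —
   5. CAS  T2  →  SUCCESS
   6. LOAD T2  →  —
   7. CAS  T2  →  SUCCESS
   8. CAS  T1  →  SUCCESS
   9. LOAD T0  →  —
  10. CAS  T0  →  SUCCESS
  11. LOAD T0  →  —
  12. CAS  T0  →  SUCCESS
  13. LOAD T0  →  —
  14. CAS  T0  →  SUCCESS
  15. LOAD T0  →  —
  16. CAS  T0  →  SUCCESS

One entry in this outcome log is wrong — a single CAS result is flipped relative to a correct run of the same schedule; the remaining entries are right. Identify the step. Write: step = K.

step = 8

Reference trace:
1. LOAD T2 → mem=5 r[T2]=5 [LOAD]
2. CAS T2 → mem=6 r[T2]=5 [OK]
3. LOAD T2 → mem=6 r[T2]=6 [LOAD]
4. LOAD T1 → mem=6 r[T1]=6 [LOAD]
5. CAS T2 → mem=7 r[T2]=6 [OK]
6. LOAD T2 → mem=7 r[T2]=7 [LOAD]
7. CAS T2 → mem=8 r[T2]=7 [OK]
8. CAS T1 → mem=8 r[T1]=6 [RETRY]
9. LOAD T0 → mem=8 r[T0]=8 [LOAD]
10. CAS T0 → mem=9 r[T0]=8 [OK]
11. LOAD T0 → mem=9 r[T0]=9 [LOAD]
12. CAS T0 → mem=10 r[T0]=9 [OK]
13. LOAD T0 → mem=10 r[T0]=10 [LOAD]
14. CAS T0 → mem=11 r[T0]=10 [OK]
15. LOAD T0 → mem=11 r[T0]=11 [LOAD]
16. CAS T0 → mem=12 r[T0]=11 [OK]
Flip is step 8.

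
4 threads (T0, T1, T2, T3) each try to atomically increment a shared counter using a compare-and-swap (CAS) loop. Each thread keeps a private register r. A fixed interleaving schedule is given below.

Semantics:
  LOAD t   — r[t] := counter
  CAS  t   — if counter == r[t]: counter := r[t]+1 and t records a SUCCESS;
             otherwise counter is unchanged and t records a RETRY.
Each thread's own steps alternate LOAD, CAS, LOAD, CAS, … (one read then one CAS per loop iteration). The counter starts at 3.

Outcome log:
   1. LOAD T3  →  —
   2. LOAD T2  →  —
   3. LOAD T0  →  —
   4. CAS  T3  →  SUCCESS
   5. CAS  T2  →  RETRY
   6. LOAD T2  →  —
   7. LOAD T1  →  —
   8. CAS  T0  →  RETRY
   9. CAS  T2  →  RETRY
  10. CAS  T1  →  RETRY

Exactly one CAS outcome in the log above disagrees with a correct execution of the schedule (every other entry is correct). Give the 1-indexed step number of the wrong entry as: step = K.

Correct run:
1. LOAD T3 → mem=3 r[T3]=3 [LOAD]
2. LOAD T2 → mem=3 r[T2]=3 [LOAD]
3. LOAD T0 → mem=3 r[T0]=3 [LOAD]
4. CAS T3 → mem=4 r[T3]=3 [OK]
5. CAS T2 → mem=4 r[T2]=3 [RETRY]
6. LOAD T2 → mem=4 r[T2]=4 [LOAD]
7. LOAD T1 → mem=4 r[T1]=4 [LOAD]
8. CAS T0 → mem=4 r[T0]=3 [RETRY]
9. CAS T2 → mem=5 r[T2]=4 [OK]
10. CAS T1 → mem=5 r[T1]=4 [RETRY]
Log disagrees first at step 9.

step = 9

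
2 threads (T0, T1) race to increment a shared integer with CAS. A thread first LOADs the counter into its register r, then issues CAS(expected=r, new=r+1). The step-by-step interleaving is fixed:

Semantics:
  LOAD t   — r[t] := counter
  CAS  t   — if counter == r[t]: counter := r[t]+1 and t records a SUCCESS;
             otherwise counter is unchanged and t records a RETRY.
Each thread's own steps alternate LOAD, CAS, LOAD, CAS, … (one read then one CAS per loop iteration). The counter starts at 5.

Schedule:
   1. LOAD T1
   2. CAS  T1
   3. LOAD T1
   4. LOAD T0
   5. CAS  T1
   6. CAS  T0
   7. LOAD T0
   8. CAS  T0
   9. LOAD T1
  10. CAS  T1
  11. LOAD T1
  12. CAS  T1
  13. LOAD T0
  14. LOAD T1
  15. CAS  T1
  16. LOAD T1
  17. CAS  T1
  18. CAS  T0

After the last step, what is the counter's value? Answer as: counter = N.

   1) LOAD T1:  M=5  r_T1=5
   2) CAS  T1:  M=6  r_T1=5 ✓
   3) LOAD T1:  M=6  r_T1=6
   4) LOAD T0:  M=6  r_T0=6
   5) CAS  T1:  M=7  r_T1=6 ✓
   6) CAS  T0:  M=7  r_T0=6 ✗
   7) LOAD T0:  M=7  r_T0=7
   8) CAS  T0:  M=8  r_T0=7 ✓
   9) LOAD T1:  M=8  r_T1=8
  10) CAS  T1:  M=9  r_T1=8 ✓
  11) LOAD T1:  M=9  r_T1=9
  12) CAS  T1:  M=10  r_T1=9 ✓
  13) LOAD T0:  M=10  r_T0=10
  14) LOAD T1:  M=10  r_T1=10
  15) CAS  T1:  M=11  r_T1=10 ✓
  16) LOAD T1:  M=11  r_T1=11
  17) CAS  T1:  M=12  r_T1=11 ✓
  18) CAS  T0:  M=12  r_T0=10 ✗

counter = 12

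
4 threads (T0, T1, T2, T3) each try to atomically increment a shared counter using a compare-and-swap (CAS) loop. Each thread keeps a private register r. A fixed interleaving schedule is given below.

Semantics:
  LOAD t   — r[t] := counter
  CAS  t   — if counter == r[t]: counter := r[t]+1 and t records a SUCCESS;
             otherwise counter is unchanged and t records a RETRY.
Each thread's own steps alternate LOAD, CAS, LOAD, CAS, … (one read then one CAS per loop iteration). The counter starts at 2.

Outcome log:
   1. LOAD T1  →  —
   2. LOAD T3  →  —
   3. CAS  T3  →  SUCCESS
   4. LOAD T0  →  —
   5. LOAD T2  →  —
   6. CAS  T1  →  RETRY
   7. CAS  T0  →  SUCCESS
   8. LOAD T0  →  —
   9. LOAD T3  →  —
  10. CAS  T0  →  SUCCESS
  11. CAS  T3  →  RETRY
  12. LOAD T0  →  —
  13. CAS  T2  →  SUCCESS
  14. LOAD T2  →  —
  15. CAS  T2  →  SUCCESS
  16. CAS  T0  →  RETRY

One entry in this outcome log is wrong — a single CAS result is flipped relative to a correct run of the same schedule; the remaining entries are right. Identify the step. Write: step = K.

Reference trace:
T1 LOAD — after: cnt=2, r=2 — load
T3 LOAD — after: cnt=2, r=2 — load
T3 CAS — after: cnt=3, r=2 — ok
T0 LOAD — after: cnt=3, r=3 — load
T2 LOAD — after: cnt=3, r=3 — load
T1 CAS — after: cnt=3, r=2 — retry
T0 CAS — after: cnt=4, r=3 — ok
T0 LOAD — after: cnt=4, r=4 — load
T3 LOAD — after: cnt=4, r=4 — load
T0 CAS — after: cnt=5, r=4 — ok
T3 CAS — after: cnt=5, r=4 — retry
T0 LOAD — after: cnt=5, r=5 — load
T2 CAS — after: cnt=5, r=3 — retry
T2 LOAD — after: cnt=5, r=5 — load
T2 CAS — after: cnt=6, r=5 — ok
T0 CAS — after: cnt=6, r=5 — retry
Mismatch at 13.

step = 13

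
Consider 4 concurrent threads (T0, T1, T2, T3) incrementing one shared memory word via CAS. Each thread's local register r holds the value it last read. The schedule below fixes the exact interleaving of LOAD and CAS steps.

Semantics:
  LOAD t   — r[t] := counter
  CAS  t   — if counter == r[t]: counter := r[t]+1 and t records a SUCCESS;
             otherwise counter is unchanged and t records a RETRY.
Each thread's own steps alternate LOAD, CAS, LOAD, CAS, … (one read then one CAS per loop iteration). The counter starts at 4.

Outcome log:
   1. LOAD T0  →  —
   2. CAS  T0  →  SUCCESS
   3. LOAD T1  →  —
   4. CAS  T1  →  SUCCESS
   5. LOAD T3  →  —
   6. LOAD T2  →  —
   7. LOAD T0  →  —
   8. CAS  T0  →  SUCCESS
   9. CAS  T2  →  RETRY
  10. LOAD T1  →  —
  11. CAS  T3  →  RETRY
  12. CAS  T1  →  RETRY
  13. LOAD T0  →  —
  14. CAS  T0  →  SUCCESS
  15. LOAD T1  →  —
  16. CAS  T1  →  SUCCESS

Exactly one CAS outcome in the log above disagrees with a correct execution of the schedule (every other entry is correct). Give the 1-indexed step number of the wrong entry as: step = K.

step = 12

Re-executing:
T0 LOAD — after: cnt=4, r=4 — load
T0 CAS — after: cnt=5, r=4 — ok
T1 LOAD — after: cnt=5, r=5 — load
T1 CAS — after: cnt=6, r=5 — ok
T3 LOAD — after: cnt=6, r=6 — load
T2 LOAD — after: cnt=6, r=6 — load
T0 LOAD — after: cnt=6, r=6 — load
T0 CAS — after: cnt=7, r=6 — ok
T2 CAS — after: cnt=7, r=6 — retry
T1 LOAD — after: cnt=7, r=7 — load
T3 CAS — after: cnt=7, r=6 — retry
T1 CAS — after: cnt=8, r=7 — ok
T0 LOAD — after: cnt=8, r=8 — load
T0 CAS — after: cnt=9, r=8 — ok
T1 LOAD — after: cnt=9, r=9 — load
T1 CAS — after: cnt=10, r=9 — ok
Log disagrees first at step 12.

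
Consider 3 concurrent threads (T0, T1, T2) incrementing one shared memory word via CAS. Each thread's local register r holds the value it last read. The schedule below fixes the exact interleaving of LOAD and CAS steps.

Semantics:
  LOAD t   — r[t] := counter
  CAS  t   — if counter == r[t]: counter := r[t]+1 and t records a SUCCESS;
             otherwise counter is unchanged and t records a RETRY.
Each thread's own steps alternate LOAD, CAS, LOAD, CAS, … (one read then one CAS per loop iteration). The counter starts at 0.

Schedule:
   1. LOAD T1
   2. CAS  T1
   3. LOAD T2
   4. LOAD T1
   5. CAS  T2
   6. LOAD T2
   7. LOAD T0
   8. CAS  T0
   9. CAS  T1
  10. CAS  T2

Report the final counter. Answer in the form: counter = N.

step 1: T1 LOAD ⇒ load; ctr=0 reg=0
step 2: T1 CAS ⇒ ok; ctr=1 reg=0
step 3: T2 LOAD ⇒ load; ctr=1 reg=1
step 4: T1 LOAD ⇒ load; ctr=1 reg=1
step 5: T2 CAS ⇒ ok; ctr=2 reg=1
step 6: T2 LOAD ⇒ load; ctr=2 reg=2
step 7: T0 LOAD ⇒ load; ctr=2 reg=2
step 8: T0 CAS ⇒ ok; ctr=3 reg=2
step 9: T1 CAS ⇒ retry; ctr=3 reg=1
step 10: T2 CAS ⇒ retry; ctr=3 reg=2

counter = 3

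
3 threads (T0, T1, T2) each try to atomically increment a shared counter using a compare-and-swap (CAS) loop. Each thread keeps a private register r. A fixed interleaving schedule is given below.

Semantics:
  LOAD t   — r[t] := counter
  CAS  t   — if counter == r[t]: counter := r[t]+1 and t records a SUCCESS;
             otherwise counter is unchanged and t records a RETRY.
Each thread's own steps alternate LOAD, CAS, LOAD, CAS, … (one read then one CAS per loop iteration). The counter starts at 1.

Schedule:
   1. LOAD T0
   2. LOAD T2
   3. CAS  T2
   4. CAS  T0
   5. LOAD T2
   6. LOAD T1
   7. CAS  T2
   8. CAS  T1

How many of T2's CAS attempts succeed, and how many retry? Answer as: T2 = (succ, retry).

step 1: T0 LOAD ⇒ load; ctr=1 reg=1
step 2: T2 LOAD ⇒ load; ctr=1 reg=1
step 3: T2 CAS ⇒ ok; ctr=2 reg=1
step 4: T0 CAS ⇒ retry; ctr=2 reg=1
step 5: T2 LOAD ⇒ load; ctr=2 reg=2
step 6: T1 LOAD ⇒ load; ctr=2 reg=2
step 7: T2 CAS ⇒ ok; ctr=3 reg=2
step 8: T1 CAS ⇒ retry; ctr=3 reg=2

T2 = (2, 0)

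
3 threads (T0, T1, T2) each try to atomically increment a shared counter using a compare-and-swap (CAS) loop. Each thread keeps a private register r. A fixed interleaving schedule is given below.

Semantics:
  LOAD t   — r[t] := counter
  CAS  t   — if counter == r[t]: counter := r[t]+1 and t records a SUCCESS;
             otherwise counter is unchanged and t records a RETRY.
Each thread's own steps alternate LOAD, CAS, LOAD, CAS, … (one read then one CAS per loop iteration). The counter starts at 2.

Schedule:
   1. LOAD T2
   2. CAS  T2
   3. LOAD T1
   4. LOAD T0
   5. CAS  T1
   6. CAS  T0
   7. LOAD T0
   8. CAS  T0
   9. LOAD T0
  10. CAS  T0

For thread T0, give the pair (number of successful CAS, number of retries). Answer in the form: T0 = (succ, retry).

[1] T2.load  rd  (counter 2, T2.r 2)
[2] T2.cas  hit  (counter 3, T2.r 2)
[3] T1.load  rd  (counter 3, T1.r 3)
[4] T0.load  rd  (counter 3, T0.r 3)
[5] T1.cas  hit  (counter 4, T1.r 3)
[6] T0.cas  miss  (counter 4, T0.r 3)
[7] T0.load  rd  (counter 4, T0.r 4)
[8] T0.cas  hit  (counter 5, T0.r 4)
[9] T0.load  rd  (counter 5, T0.r 5)
[10] T0.cas  hit  (counter 6, T0.r 5)

T0 = (2, 1)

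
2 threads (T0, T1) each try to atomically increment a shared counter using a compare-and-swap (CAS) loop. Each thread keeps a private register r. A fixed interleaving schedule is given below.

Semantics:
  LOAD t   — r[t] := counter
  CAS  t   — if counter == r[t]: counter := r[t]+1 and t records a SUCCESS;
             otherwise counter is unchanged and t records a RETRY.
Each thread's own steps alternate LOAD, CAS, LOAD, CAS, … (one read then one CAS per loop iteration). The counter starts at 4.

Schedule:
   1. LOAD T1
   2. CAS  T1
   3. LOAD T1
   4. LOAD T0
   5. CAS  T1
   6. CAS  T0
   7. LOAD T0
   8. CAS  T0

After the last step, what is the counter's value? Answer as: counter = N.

counter = 7

1. LOAD T1 → mem=4 r[T1]=4 [LOAD]
2. CAS T1 → mem=5 r[T1]=4 [OK]
3. LOAD T1 → mem=5 r[T1]=5 [LOAD]
4. LOAD T0 → mem=5 r[T0]=5 [LOAD]
5. CAS T1 → mem=6 r[T1]=5 [OK]
6. CAS T0 → mem=6 r[T0]=5 [RETRY]
7. LOAD T0 → mem=6 r[T0]=6 [LOAD]
8. CAS T0 → mem=7 r[T0]=6 [OK]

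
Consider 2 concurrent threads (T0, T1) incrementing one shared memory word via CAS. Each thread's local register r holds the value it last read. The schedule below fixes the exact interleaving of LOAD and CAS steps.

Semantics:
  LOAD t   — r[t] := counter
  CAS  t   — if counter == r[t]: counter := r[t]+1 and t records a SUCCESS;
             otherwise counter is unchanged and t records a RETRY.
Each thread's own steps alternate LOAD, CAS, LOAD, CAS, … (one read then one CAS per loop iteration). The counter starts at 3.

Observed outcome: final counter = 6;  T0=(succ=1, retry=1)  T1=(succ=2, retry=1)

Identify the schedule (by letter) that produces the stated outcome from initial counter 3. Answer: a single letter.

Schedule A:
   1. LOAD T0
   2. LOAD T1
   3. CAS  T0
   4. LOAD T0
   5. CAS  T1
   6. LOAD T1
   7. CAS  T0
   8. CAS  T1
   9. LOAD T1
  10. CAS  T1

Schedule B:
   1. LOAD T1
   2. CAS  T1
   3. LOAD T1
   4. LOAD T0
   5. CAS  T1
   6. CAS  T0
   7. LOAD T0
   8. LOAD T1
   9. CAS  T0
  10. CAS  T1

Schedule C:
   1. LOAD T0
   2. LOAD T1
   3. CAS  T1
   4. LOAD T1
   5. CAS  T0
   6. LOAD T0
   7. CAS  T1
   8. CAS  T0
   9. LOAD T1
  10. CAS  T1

B

Run B:
#1 T1 reads 3
#2 T1 CAS(3→4) writes; counter now 4
#3 T1 reads 4
#4 T0 reads 4
#5 T1 CAS(4→5) writes; counter now 5
#6 T0 CAS(4→5) fails; counter now 5
#7 T0 reads 5
#8 T1 reads 5
#9 T0 CAS(5→6) writes; counter now 6
#10 T1 CAS(5→6) fails; counter now 6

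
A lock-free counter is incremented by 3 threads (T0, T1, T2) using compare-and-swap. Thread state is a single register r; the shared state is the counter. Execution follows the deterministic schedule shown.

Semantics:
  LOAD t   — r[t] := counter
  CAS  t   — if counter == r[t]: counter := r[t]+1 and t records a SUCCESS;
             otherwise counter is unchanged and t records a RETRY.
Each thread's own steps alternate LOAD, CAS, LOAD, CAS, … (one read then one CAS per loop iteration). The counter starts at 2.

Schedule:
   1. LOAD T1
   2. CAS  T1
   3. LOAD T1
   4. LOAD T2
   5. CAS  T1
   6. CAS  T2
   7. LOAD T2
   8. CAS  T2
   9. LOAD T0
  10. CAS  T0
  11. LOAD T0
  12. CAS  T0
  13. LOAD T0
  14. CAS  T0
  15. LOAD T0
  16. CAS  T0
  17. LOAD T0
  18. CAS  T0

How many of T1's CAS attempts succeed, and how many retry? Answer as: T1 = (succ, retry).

1. LOAD T1 → mem=2 r[T1]=2 [LOAD]
2. CAS T1 → mem=3 r[T1]=2 [OK]
3. LOAD T1 → mem=3 r[T1]=3 [LOAD]
4. LOAD T2 → mem=3 r[T2]=3 [LOAD]
5. CAS T1 → mem=4 r[T1]=3 [OK]
6. CAS T2 → mem=4 r[T2]=3 [RETRY]
7. LOAD T2 → mem=4 r[T2]=4 [LOAD]
8. CAS T2 → mem=5 r[T2]=4 [OK]
9. LOAD T0 → mem=5 r[T0]=5 [LOAD]
10. CAS T0 → mem=6 r[T0]=5 [OK]
11. LOAD T0 → mem=6 r[T0]=6 [LOAD]
12. CAS T0 → mem=7 r[T0]=6 [OK]
13. LOAD T0 → mem=7 r[T0]=7 [LOAD]
14. CAS T0 → mem=8 r[T0]=7 [OK]
15. LOAD T0 → mem=8 r[T0]=8 [LOAD]
16. CAS T0 → mem=9 r[T0]=8 [OK]
17. LOAD T0 → mem=9 r[T0]=9 [LOAD]
18. CAS T0 → mem=10 r[T0]=9 [OK]

T1 = (2, 0)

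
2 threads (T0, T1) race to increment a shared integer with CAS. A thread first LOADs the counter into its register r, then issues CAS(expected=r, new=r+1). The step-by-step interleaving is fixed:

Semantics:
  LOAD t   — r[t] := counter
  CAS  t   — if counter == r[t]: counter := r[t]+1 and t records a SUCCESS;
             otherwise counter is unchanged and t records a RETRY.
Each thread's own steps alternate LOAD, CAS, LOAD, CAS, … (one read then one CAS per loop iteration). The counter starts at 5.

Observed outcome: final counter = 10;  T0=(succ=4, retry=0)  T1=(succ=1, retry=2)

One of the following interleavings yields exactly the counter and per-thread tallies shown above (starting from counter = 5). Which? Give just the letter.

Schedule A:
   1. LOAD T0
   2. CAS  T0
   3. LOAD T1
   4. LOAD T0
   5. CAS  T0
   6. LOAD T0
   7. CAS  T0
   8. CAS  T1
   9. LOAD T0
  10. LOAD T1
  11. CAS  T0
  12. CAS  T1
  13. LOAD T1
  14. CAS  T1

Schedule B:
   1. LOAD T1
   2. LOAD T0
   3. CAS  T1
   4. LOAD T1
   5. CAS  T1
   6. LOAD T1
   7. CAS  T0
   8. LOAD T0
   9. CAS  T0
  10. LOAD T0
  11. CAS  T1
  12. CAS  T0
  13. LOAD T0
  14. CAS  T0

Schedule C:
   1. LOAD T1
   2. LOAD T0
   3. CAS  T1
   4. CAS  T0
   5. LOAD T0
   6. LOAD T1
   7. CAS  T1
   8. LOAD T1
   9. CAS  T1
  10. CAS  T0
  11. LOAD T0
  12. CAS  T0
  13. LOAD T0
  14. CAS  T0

A

Tracing schedule A:
step 1: T0 LOAD ⇒ load; ctr=5 reg=5
step 2: T0 CAS ⇒ ok; ctr=6 reg=5
step 3: T1 LOAD ⇒ load; ctr=6 reg=6
step 4: T0 LOAD ⇒ load; ctr=6 reg=6
step 5: T0 CAS ⇒ ok; ctr=7 reg=6
step 6: T0 LOAD ⇒ load; ctr=7 reg=7
step 7: T0 CAS ⇒ ok; ctr=8 reg=7
step 8: T1 CAS ⇒ retry; ctr=8 reg=6
step 9: T0 LOAD ⇒ load; ctr=8 reg=8
step 10: T1 LOAD ⇒ load; ctr=8 reg=8
step 11: T0 CAS ⇒ ok; ctr=9 reg=8
step 12: T1 CAS ⇒ retry; ctr=9 reg=8
step 13: T1 LOAD ⇒ load; ctr=9 reg=9
step 14: T1 CAS ⇒ ok; ctr=10 reg=9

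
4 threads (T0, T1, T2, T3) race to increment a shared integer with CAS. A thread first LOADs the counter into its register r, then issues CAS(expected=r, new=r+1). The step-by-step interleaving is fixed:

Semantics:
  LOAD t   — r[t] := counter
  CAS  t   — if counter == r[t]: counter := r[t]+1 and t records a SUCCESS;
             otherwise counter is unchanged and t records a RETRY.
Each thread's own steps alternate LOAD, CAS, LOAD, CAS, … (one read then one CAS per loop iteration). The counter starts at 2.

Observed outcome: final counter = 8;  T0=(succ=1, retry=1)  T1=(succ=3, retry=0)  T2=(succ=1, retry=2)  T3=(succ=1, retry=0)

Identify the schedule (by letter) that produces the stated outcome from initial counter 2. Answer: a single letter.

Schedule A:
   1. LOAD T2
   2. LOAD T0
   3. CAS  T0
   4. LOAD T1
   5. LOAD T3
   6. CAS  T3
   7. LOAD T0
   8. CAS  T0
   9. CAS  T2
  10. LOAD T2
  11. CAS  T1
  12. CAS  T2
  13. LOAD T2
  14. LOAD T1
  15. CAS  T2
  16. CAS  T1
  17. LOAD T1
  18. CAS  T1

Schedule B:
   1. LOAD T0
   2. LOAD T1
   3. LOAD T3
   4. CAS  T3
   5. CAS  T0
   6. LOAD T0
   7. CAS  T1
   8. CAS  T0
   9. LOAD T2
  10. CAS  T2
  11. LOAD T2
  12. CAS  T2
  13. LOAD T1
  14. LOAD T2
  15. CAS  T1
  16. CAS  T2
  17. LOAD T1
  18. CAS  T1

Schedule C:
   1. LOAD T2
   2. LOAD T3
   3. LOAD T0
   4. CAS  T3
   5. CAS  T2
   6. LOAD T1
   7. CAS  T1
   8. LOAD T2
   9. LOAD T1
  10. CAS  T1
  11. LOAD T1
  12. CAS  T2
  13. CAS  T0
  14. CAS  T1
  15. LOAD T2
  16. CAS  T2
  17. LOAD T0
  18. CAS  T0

C

Tracing schedule C:
   1) LOAD T2:  M=2  r_T2=2
   2) LOAD T3:  M=2  r_T3=2
   3) LOAD T0:  M=2  r_T0=2
   4) CAS  T3:  M=3  r_T3=2 ✓
   5) CAS  T2:  M=3  r_T2=2 ✗
   6) LOAD T1:  M=3  r_T1=3
   7) CAS  T1:  M=4  r_T1=3 ✓
   8) LOAD T2:  M=4  r_T2=4
   9) LOAD T1:  M=4  r_T1=4
  10) CAS  T1:  M=5  r_T1=4 ✓
  11) LOAD T1:  M=5  r_T1=5
  12) CAS  T2:  M=5  r_T2=4 ✗
  13) CAS  T0:  M=5  r_T0=2 ✗
  14) CAS  T1:  M=6  r_T1=5 ✓
  15) LOAD T2:  M=6  r_T2=6
  16) CAS  T2:  M=7  r_T2=6 ✓
  17) LOAD T0:  M=7  r_T0=7
  18) CAS  T0:  M=8  r_T0=7 ✓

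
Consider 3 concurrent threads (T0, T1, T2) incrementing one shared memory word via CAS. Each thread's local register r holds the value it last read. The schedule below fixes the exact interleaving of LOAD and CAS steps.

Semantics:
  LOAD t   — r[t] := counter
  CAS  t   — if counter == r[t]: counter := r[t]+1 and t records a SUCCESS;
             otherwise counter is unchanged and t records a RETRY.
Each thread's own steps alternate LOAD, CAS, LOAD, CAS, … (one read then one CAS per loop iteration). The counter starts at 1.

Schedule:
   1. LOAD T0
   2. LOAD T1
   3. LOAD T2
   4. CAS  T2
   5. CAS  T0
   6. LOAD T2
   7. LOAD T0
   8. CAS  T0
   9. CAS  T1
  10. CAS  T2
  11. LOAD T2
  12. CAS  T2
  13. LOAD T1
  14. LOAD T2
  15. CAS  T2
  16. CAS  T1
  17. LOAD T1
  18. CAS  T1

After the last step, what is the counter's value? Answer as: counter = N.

counter = 6

1. LOAD T0 → mem=1 r[T0]=1 [LOAD]
2. LOAD T1 → mem=1 r[T1]=1 [LOAD]
3. LOAD T2 → mem=1 r[T2]=1 [LOAD]
4. CAS T2 → mem=2 r[T2]=1 [OK]
5. CAS T0 → mem=2 r[T0]=1 [RETRY]
6. LOAD T2 → mem=2 r[T2]=2 [LOAD]
7. LOAD T0 → mem=2 r[T0]=2 [LOAD]
8. CAS T0 → mem=3 r[T0]=2 [OK]
9. CAS T1 → mem=3 r[T1]=1 [RETRY]
10. CAS T2 → mem=3 r[T2]=2 [RETRY]
11. LOAD T2 → mem=3 r[T2]=3 [LOAD]
12. CAS T2 → mem=4 r[T2]=3 [OK]
13. LOAD T1 → mem=4 r[T1]=4 [LOAD]
14. LOAD T2 → mem=4 r[T2]=4 [LOAD]
15. CAS T2 → mem=5 r[T2]=4 [OK]
16. CAS T1 → mem=5 r[T1]=4 [RETRY]
17. LOAD T1 → mem=5 r[T1]=5 [LOAD]
18. CAS T1 → mem=6 r[T1]=5 [OK]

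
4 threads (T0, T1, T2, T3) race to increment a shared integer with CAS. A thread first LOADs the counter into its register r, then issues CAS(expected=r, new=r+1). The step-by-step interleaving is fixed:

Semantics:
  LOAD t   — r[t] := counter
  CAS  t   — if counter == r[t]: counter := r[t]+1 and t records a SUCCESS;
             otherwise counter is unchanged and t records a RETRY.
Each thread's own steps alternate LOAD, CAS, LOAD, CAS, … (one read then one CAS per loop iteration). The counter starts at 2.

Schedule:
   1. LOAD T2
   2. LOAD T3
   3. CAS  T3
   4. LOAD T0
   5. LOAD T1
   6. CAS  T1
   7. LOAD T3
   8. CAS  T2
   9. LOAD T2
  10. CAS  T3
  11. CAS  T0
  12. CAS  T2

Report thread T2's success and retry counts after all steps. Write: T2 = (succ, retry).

step 1: T2 LOAD ⇒ load; ctr=2 reg=2
step 2: T3 LOAD ⇒ load; ctr=2 reg=2
step 3: T3 CAS ⇒ ok; ctr=3 reg=2
step 4: T0 LOAD ⇒ load; ctr=3 reg=3
step 5: T1 LOAD ⇒ load; ctr=3 reg=3
step 6: T1 CAS ⇒ ok; ctr=4 reg=3
step 7: T3 LOAD ⇒ load; ctr=4 reg=4
step 8: T2 CAS ⇒ retry; ctr=4 reg=2
step 9: T2 LOAD ⇒ load; ctr=4 reg=4
step 10: T3 CAS ⇒ ok; ctr=5 reg=4
step 11: T0 CAS ⇒ retry; ctr=5 reg=3
step 12: T2 CAS ⇒ retry; ctr=5 reg=4

T2 = (0, 2)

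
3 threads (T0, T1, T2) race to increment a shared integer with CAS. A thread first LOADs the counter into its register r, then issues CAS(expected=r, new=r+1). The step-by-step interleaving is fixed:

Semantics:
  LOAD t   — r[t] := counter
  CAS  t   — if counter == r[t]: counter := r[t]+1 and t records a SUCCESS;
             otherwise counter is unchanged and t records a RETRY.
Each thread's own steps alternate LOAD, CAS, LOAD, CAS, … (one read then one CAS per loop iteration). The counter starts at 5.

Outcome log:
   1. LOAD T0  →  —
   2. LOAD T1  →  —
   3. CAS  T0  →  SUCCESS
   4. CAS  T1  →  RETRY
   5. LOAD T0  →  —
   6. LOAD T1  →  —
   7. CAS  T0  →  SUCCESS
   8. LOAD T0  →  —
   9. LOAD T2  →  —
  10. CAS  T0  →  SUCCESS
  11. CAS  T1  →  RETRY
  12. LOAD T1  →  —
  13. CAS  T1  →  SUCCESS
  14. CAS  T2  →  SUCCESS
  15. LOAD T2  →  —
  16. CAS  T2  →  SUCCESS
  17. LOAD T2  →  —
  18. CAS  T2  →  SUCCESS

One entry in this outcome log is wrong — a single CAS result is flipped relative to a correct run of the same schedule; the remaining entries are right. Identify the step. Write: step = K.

Re-executing:
1. LOAD T0 → mem=5 r[T0]=5 [LOAD]
2. LOAD T1 → mem=5 r[T1]=5 [LOAD]
3. CAS T0 → mem=6 r[T0]=5 [OK]
4. CAS T1 → mem=6 r[T1]=5 [RETRY]
5. LOAD T0 → mem=6 r[T0]=6 [LOAD]
6. LOAD T1 → mem=6 r[T1]=6 [LOAD]
7. CAS T0 → mem=7 r[T0]=6 [OK]
8. LOAD T0 → mem=7 r[T0]=7 [LOAD]
9. LOAD T2 → mem=7 r[T2]=7 [LOAD]
10. CAS T0 → mem=8 r[T0]=7 [OK]
11. CAS T1 → mem=8 r[T1]=6 [RETRY]
12. LOAD T1 → mem=8 r[T1]=8 [LOAD]
13. CAS T1 → mem=9 r[T1]=8 [OK]
14. CAS T2 → mem=9 r[T2]=7 [RETRY]
15. LOAD T2 → mem=9 r[T2]=9 [LOAD]
16. CAS T2 → mem=10 r[T2]=9 [OK]
17. LOAD T2 → mem=10 r[T2]=10 [LOAD]
18. CAS T2 → mem=11 r[T2]=10 [OK]
Flip is step 14.

step = 14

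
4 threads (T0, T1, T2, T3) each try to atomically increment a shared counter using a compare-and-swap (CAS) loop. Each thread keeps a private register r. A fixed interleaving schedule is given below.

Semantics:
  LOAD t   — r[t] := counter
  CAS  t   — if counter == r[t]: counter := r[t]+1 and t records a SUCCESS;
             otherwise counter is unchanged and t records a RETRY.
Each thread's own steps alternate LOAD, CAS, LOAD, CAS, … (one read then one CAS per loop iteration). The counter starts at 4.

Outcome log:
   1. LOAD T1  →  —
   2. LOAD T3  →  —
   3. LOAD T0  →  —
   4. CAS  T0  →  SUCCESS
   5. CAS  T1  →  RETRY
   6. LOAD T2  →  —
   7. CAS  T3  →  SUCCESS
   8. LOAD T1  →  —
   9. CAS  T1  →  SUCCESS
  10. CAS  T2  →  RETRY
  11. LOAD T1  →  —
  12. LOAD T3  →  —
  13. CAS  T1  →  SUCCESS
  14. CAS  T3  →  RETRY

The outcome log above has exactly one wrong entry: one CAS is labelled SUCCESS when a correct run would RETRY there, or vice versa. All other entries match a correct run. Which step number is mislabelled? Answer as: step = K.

Re-executing:
#1 T1 reads 4
#2 T3 reads 4
#3 T0 reads 4
#4 T0 CAS(4→5) writes; counter now 5
#5 T1 CAS(4→5) fails; counter now 5
#6 T2 reads 5
#7 T3 CAS(4→5) fails; counter now 5
#8 T1 reads 5
#9 T1 CAS(5→6) writes; counter now 6
#10 T2 CAS(5→6) fails; counter now 6
#11 T1 reads 6
#12 T3 reads 6
#13 T1 CAS(6→7) writes; counter now 7
#14 T3 CAS(6→7) fails; counter now 7
Flip is step 7.

step = 7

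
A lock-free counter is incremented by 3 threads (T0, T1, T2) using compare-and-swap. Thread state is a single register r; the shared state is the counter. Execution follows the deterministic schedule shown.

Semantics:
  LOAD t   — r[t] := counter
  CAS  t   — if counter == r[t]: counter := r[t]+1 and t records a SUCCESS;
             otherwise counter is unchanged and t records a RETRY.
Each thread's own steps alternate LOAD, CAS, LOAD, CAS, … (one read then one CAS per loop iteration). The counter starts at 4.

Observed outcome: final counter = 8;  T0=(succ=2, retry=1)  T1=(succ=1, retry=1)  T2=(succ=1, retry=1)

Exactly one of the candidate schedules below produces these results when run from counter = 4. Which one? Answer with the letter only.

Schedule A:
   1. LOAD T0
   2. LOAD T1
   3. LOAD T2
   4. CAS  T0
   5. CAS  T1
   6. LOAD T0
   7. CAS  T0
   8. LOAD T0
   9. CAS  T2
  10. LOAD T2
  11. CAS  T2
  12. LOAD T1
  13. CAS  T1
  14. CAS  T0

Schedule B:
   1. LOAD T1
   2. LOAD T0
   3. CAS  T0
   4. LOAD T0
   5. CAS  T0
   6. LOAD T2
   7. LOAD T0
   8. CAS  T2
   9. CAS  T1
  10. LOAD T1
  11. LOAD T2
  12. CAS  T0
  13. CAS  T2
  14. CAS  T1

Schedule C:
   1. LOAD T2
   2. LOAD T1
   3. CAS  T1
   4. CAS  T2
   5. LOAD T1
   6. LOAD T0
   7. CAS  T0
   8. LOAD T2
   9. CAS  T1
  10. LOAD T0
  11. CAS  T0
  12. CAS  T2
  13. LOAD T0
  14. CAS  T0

Simulating candidate A:
1. LOAD T0 → mem=4 r[T0]=4 [LOAD]
2. LOAD T1 → mem=4 r[T1]=4 [LOAD]
3. LOAD T2 → mem=4 r[T2]=4 [LOAD]
4. CAS T0 → mem=5 r[T0]=4 [OK]
5. CAS T1 → mem=5 r[T1]=4 [RETRY]
6. LOAD T0 → mem=5 r[T0]=5 [LOAD]
7. CAS T0 → mem=6 r[T0]=5 [OK]
8. LOAD T0 → mem=6 r[T0]=6 [LOAD]
9. CAS T2 → mem=6 r[T2]=4 [RETRY]
10. LOAD T2 → mem=6 r[T2]=6 [LOAD]
11. CAS T2 → mem=7 r[T2]=6 [OK]
12. LOAD T1 → mem=7 r[T1]=7 [LOAD]
13. CAS T1 → mem=8 r[T1]=7 [OK]
14. CAS T0 → mem=8 r[T0]=6 [RETRY]

A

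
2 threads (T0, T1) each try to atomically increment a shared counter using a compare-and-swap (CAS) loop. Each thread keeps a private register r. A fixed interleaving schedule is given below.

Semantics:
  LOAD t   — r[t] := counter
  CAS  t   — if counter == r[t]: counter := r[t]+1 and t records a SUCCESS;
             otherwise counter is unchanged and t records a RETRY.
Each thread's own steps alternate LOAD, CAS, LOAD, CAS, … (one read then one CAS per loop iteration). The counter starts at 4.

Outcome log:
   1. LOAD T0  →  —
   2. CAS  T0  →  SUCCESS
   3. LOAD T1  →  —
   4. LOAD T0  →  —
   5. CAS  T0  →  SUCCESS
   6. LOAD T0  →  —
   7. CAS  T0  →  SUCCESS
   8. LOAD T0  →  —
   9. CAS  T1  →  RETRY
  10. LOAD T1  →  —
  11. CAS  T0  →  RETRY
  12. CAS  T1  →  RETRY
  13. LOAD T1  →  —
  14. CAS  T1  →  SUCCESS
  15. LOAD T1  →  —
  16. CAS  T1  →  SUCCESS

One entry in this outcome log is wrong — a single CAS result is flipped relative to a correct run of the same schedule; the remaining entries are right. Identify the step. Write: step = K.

step = 11

Reference trace:
[1] T0.load  rd  (counter 4, T0.r 4)
[2] T0.cas  hit  (counter 5, T0.r 4)
[3] T1.load  rd  (counter 5, T1.r 5)
[4] T0.load  rd  (counter 5, T0.r 5)
[5] T0.cas  hit  (counter 6, T0.r 5)
[6] T0.load  rd  (counter 6, T0.r 6)
[7] T0.cas  hit  (counter 7, T0.r 6)
[8] T0.load  rd  (counter 7, T0.r 7)
[9] T1.cas  miss  (counter 7, T1.r 5)
[10] T1.load  rd  (counter 7, T1.r 7)
[11] T0.cas  hit  (counter 8, T0.r 7)
[12] T1.cas  miss  (counter 8, T1.r 7)
[13] T1.load  rd  (counter 8, T1.r 8)
[14] T1.cas  hit  (counter 9, T1.r 8)
[15] T1.load  rd  (counter 9, T1.r 9)
[16] T1.cas  hit  (counter 10, T1.r 9)
Log disagrees first at step 11.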